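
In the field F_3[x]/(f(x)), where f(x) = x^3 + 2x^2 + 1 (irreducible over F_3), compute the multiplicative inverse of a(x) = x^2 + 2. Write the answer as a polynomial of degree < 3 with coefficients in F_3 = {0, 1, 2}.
a(x)^(-1) ≡ 2x^2 + x + 2 (mod f(x))

Since f is irreducible over F_3, F_3[x]/(f) is a field and a(x) ≠ 0 has an inverse. Apply the extended Euclidean algorithm to f(x) and a(x) in F_3[x]: f(x) = (x + 2)·a(x) + (x);  a(x) = (x)·(x) + (2). The last nonzero remainder is the constant 2 = gcd(f, a) in F_3. Back-substituting through the division chain expresses 2 = s(x)·a(x) + t(x)·f(x) with s(x) ≡ x^2 + 2x + 1 (mod f), so (x^2 + 2x + 1)·a(x) ≡ 2 (mod f). Multiplying by 2^(-1) ≡ 2 in F_3 gives a(x)^(-1) ≡ 2·(x^2 + 2x + 1) ≡ 2x^2 + x + 2 (mod f). Check: (x^2 + 2)·(2x^2 + x + 2) = 2x^4 + x^3 + 2x + 1 ≡ 1 (mod x^3 + 2x^2 + 1).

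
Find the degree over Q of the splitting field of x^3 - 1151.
[K : Q] = 6

The roots of x^3 - 1151 are ∛1151, ω∛1151, ω^2∛1151 where ω = e^(2πi/3) is a primitive cube root of unity, so K = Q(∛1151, ω). Now [Q(∛1151):Q] = 3 (since 1151 is not a perfect cube, x^3 - 1151 is irreducible) and [Q(ω):Q] = 2. Both 2 and 3 divide [K:Q], and [K:Q] ≤ 3·2 = 6, so [K:Q] = 6. (Equivalently: Q(∛1151) ⊂ R but ω ∉ R, so [K : Q(∛1151)] = 2.)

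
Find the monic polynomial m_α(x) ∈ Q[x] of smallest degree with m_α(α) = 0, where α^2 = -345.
m_α(x) = x^2 + 345

α satisfies α^2 + 345 = 0, so x^2 + 345 annihilates α. Since d = -345 is squarefree and ≠ 1, it is not a perfect square in Q, so x^2 + 345 has no rational root and is therefore irreducible over Q (a degree-2 polynomial over a field is irreducible iff it has no root). Hence m_α(x) = x^2 + 345.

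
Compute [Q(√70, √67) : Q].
[Q(√70, √67) : Q] = 4

[Q(√70):Q] = 2 (min poly x^2 - 70, irreducible since 70 is squarefree > 1). For the top step, suppose √67 ∈ Q(√70), say √67 = c + d√70 with c, d ∈ Q. Squaring: 67 = c^2 + 70d^2 + 2cd√70. Since √70 ∉ Q this forces 2cd = 0. If d = 0 then √67 = c ∈ Q, contradicting 67 squarefree > 1. If c = 0 then 67 = 70d^2, so 70·67 = (70d)^2 is a perfect square in Q — but 70·67 = 4690 is not a perfect square (since 70 and 67 are distinct squarefree integers). Contradiction. Hence √67 ∉ Q(√70), so x^2 - 67 stays irreducible over Q(√70) and [Q(√70, √67) : Q(√70)] = 2. By the tower law, [Q(√70, √67) : Q] = 2 · 2 = 4.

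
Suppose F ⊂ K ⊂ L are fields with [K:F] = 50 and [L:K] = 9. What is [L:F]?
[L:F] = 450

The tower law says that for any tower of field extensions F ⊂ K ⊂ L with finite degrees, [L:F] = [L:K] · [K:F]. Here this gives [L:F] = 9 · 50 = 450.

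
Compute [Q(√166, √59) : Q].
[Q(√166, √59) : Q] = 4

[Q(√166):Q] = 2 (min poly x^2 - 166, irreducible since 166 is squarefree > 1). For the top step, suppose √59 ∈ Q(√166), say √59 = c + d√166 with c, d ∈ Q. Squaring: 59 = c^2 + 166d^2 + 2cd√166. Since √166 ∉ Q this forces 2cd = 0. If d = 0 then √59 = c ∈ Q, contradicting 59 squarefree > 1. If c = 0 then 59 = 166d^2, so 166·59 = (166d)^2 is a perfect square in Q — but 166·59 = 9794 is not a perfect square (since 166 and 59 are distinct squarefree integers). Contradiction. Hence √59 ∉ Q(√166), so x^2 - 59 stays irreducible over Q(√166) and [Q(√166, √59) : Q(√166)] = 2. By the tower law, [Q(√166, √59) : Q] = 2 · 2 = 4.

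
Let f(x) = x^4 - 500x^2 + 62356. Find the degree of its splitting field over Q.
[K : Q] = 4

Solving the quadratic in x^2: x^2 = (500 ± √(500^2 - 4·62356))/2 = (500 ± √576)/2 = (500 ± 24)/2, giving x^2 = 238 or x^2 = 262. So f(x) = (x^2 - 238)(x^2 - 262) and the roots of f are ±√238, ±√262. Hence the splitting field is K = Q(√238, √262). Since 238 and 262 are distinct squarefree integers > 1, their product 62356 is not a perfect square, so √262 ∉ Q(√238). By the tower law [K:Q] = [Q(√238,√262):Q(√238)] · [Q(√238):Q] = 2 · 2 = 4.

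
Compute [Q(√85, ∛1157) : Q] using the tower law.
[Q(√85, ∛1157) : Q] = 6

Let L = Q(√85, ∛1157). Since Q(√85) ⊂ L and [Q(√85):Q] = 2, the tower law gives 2 | [L:Q]. Likewise Q(∛1157) ⊂ L with [Q(∛1157):Q] = 3 (because 1157 is not a perfect cube), so 3 | [L:Q]. As gcd(2,3) = 1, [L:Q] is divisible by 6. Conversely L is generated over Q by √85 and ∛1157, so [L:Q] ≤ 2·3 = 6. Therefore [Q(√85, ∛1157) : Q] = 6.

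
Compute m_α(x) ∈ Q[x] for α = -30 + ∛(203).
m_α(x) = x^3 + 90x^2 + 2700x + 26797

Set β = α + 30 = ∛(203), so β^3 = 203. Then (α + 30)^3 - 203 = 0, i.e. α is a root of g(x) = (x + 30)^3 - 203 = x^3 + 90x^2 + 2700x + 26797. Since g(x) = h(x + 30) where h(x) = x^3 - 203, and h is irreducible over Q (because 203 is not a perfect cube, so h has no rational root, and a monic cubic with no rational root is irreducible), g is also irreducible (irreducibility is preserved under the substitution x → x + 30). Hence m_α(x) = x^3 + 90x^2 + 2700x + 26797.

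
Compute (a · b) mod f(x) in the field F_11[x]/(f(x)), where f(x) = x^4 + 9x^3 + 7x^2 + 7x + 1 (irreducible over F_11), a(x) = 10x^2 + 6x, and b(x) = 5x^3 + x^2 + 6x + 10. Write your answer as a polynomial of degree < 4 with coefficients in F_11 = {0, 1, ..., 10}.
a · b ≡ 7x^3 + 5x^2 + 9x + 3 (mod f(x))

Multiply in F_11[x]: a(x)·b(x) = (10x^2 + 6x)·(5x^3 + x^2 + 6x + 10) = 6x^5 + 7x^4 + 4x^2 + 5x. This has degree ≥ 4, so divide by f(x) over F_11: 6x^5 + 7x^4 + 4x^2 + 5x = (6x + 8)·(x^4 + 9x^3 + 7x^2 + 7x + 1) + (7x^3 + 5x^2 + 9x + 3). Hence a·b ≡ 7x^3 + 5x^2 + 9x + 3 (mod f). (F_11[x]/(f) is a field with 11^4 = 14641 elements since f is irreducible of degree 4.)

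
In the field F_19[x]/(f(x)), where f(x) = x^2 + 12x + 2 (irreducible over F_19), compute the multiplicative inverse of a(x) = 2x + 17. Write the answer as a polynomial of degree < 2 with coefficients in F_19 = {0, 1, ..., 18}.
a(x)^(-1) ≡ 12x + 4 (mod f(x))

Since f is irreducible over F_19, F_19[x]/(f) is a field and a(x) ≠ 0 has an inverse. Apply the extended Euclidean algorithm to f(x) and a(x) in F_19[x]: f(x) = (10x + 16)·a(x) + (15). The last nonzero remainder is the constant 15 = gcd(f, a) in F_19. Back-substituting through the division chain expresses 15 = s(x)·a(x) + t(x)·f(x) with s(x) ≡ 9x + 3 (mod f), so (9x + 3)·a(x) ≡ 15 (mod f). Multiplying by 15^(-1) ≡ 14 in F_19 gives a(x)^(-1) ≡ 14·(9x + 3) ≡ 12x + 4 (mod f). Check: (2x + 17)·(12x + 4) = 5x^2 + 3x + 11 ≡ 1 (mod x^2 + 12x + 2).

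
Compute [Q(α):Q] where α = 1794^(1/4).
[Q(α):Q] = 4

α is a root of x^4 - 1794. By Eisenstein's criterion at the prime p = 2 (which divides the constant term 1794 but p^2 = 4 does not, since 1794 is squarefree), x^4 - 1794 is irreducible over Q. Hence [Q(α):Q] = 4.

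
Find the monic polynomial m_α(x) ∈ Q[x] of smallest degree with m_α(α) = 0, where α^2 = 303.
m_α(x) = x^2 - 303

α satisfies α^2 - 303 = 0, so x^2 - 303 annihilates α. Since d = 303 is squarefree and ≠ 1, it is not a perfect square in Q, so x^2 - 303 has no rational root and is therefore irreducible over Q (a degree-2 polynomial over a field is irreducible iff it has no root). Hence m_α(x) = x^2 - 303.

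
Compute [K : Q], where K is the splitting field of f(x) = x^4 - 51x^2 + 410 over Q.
[K : Q] = 4

Solving the quadratic in x^2: x^2 = (51 ± √(51^2 - 4·410))/2 = (51 ± √961)/2 = (51 ± 31)/2, giving x^2 = 41 or x^2 = 10. So f(x) = (x^2 - 41)(x^2 - 10) and the roots of f are ±√41, ±√10. Hence the splitting field is K = Q(√41, √10). Since 41 and 10 are distinct squarefree integers > 1, their product 410 is not a perfect square, so √10 ∉ Q(√41). By the tower law [K:Q] = [Q(√41,√10):Q(√41)] · [Q(√41):Q] = 2 · 2 = 4.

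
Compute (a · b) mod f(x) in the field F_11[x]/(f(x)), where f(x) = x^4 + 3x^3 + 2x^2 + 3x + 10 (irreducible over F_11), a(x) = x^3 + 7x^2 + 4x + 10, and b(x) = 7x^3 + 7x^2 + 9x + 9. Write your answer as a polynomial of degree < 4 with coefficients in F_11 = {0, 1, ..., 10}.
a · b ≡ 2x^3 + 5x^2 + 7x + 2 (mod f(x))

Multiply in F_11[x]: a(x)·b(x) = (x^3 + 7x^2 + 4x + 10)·(7x^3 + 7x^2 + 9x + 9) = 7x^6 + x^5 + 9x^4 + 5x^3 + 4x^2 + 5x + 2. This has degree ≥ 4, so divide by f(x) over F_11: 7x^6 + x^5 + 9x^4 + 5x^3 + 4x^2 + 5x + 2 = (7x^2 + 2x)·(x^4 + 3x^3 + 2x^2 + 3x + 10) + (2x^3 + 5x^2 + 7x + 2). Hence a·b ≡ 2x^3 + 5x^2 + 7x + 2 (mod f). (F_11[x]/(f) is a field with 11^4 = 14641 elements since f is irreducible of degree 4.)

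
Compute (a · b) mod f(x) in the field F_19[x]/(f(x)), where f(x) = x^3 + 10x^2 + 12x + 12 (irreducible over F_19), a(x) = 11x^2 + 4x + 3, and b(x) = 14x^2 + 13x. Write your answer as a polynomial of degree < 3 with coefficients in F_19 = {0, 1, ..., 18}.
a · b ≡ 9x^2 + 14x + 18 (mod f(x))

Multiply in F_19[x]: a(x)·b(x) = (11x^2 + 4x + 3)·(14x^2 + 13x) = 2x^4 + 9x^3 + 18x^2 + x. This has degree ≥ 3, so divide by f(x) over F_19: 2x^4 + 9x^3 + 18x^2 + x = (2x + 8)·(x^3 + 10x^2 + 12x + 12) + (9x^2 + 14x + 18). Hence a·b ≡ 9x^2 + 14x + 18 (mod f). (F_19[x]/(f) is a field with 19^3 = 6859 elements since f is irreducible of degree 3.)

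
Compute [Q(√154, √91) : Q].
[Q(√154, √91) : Q] = 4

[Q(√154):Q] = 2 (min poly x^2 - 154, irreducible since 154 is squarefree > 1). For the top step, suppose √91 ∈ Q(√154), say √91 = c + d√154 with c, d ∈ Q. Squaring: 91 = c^2 + 154d^2 + 2cd√154. Since √154 ∉ Q this forces 2cd = 0. If d = 0 then √91 = c ∈ Q, contradicting 91 squarefree > 1. If c = 0 then 91 = 154d^2, so 154·91 = (154d)^2 is a perfect square in Q — but 154·91 = 14014 is not a perfect square (since 154 and 91 are distinct squarefree integers). Contradiction. Hence √91 ∉ Q(√154), so x^2 - 91 stays irreducible over Q(√154) and [Q(√154, √91) : Q(√154)] = 2. By the tower law, [Q(√154, √91) : Q] = 2 · 2 = 4.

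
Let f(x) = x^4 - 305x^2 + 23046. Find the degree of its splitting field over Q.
[K : Q] = 4

Solving the quadratic in x^2: x^2 = (305 ± √(305^2 - 4·23046))/2 = (305 ± √841)/2 = (305 ± 29)/2, giving x^2 = 138 or x^2 = 167. So f(x) = (x^2 - 138)(x^2 - 167) and the roots of f are ±√138, ±√167. Hence the splitting field is K = Q(√138, √167). Since 138 and 167 are distinct squarefree integers > 1, their product 23046 is not a perfect square, so √167 ∉ Q(√138). By the tower law [K:Q] = [Q(√138,√167):Q(√138)] · [Q(√138):Q] = 2 · 2 = 4.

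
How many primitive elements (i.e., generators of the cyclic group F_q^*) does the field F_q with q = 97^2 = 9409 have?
There are φ(9408) = 2688 primitive elements

F_q^* is cyclic of order q - 1 = 9408. A cyclic group of order m has exactly φ(m) generators. Here m = 9408 = 2^6 · 3 · 7^2, so the number of primitive elements is φ(9408) = 2688.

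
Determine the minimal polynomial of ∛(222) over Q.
m_α(x) = x^3 - 222

α satisfies α^3 = 222, so x^3 - 222 annihilates α. By the rational root test, a rational root p/q (in lowest terms) of x^3 - 222 would satisfy p^3 = 222 q^3, forcing q = 1 and p^3 = 222; but 222 is not a perfect cube, contradiction. A monic cubic over Q with no rational root is irreducible (any nontrivial factorization would include a linear factor). Hence x^3 - 222 is the minimal polynomial of α, and in particular [Q(α):Q] = 3.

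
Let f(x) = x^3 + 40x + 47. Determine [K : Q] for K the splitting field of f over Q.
[K : Q] = 6

By the rational root test, any rational root of the monic integer polynomial f(x) = x^3 + 40x + 47 must be an integer dividing the constant term 47, i.e. one of ±{1, 47}. Evaluating: f(1) = 88, f(-1) = 6, f(47) = 105750, f(-47) = -105656; none is 0, so f has no rational root and is therefore irreducible over Q (a cubic with no linear factor over a field is irreducible). For an irreducible cubic, the Galois group is A_3 or S_3 according as the discriminant disc(f) = -4a^3 - 27b^2 = -4·(40)^3 - 27·(47)^2 = -315643 is or is not a square in Q. Here disc(f) = -315643 is not a perfect square in Q, so the Galois group of f over Q is not contained in A_3 and must be all of S_3. The splitting field has degree |S_3| = 6 over Q, so [K : Q] = 6.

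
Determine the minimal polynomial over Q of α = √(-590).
m_α(x) = x^2 + 590

α satisfies α^2 + 590 = 0, so x^2 + 590 annihilates α. Since d = -590 is squarefree and ≠ 1, it is not a perfect square in Q, so x^2 + 590 has no rational root and is therefore irreducible over Q (a degree-2 polynomial over a field is irreducible iff it has no root). Hence m_α(x) = x^2 + 590.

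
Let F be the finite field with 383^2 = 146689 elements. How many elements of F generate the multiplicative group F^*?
There are φ(146688) = 48640 primitive elements

F_q^* is cyclic of order q - 1 = 146688. A cyclic group of order m has exactly φ(m) generators. Here m = 146688 = 2^8 · 3 · 191, so the number of primitive elements is φ(146688) = 48640.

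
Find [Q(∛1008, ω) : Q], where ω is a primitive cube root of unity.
[Q(∛1008, ω) : Q] = 6

[Q(∛1008):Q] = 3 (min poly x^3 - 1008, irreducible since 1008 is not a perfect cube). [Q(ω):Q] = 2 (min poly x^2 + x + 1). Since Q(∛1008) ⊂ R and ω ∉ R, we have ω ∉ Q(∛1008), so x^2 + x + 1 remains irreducible over Q(∛1008) and [Q(∛1008, ω) : Q(∛1008)] = 2. By the tower law, [Q(∛1008, ω) : Q] = 3 · 2 = 6. (In fact Q(∛1008, ω) is the splitting field of x^3 - 1008 over Q.)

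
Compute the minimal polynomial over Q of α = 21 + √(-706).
m_α(x) = x^2 - 42x + 1147

From α - 21 = √(-706), squaring gives (α - 21)^2 = -706, i.e. α^2 - 42α + 441 = -706, so α^2 - 42α + 1147 = 0. The discriminant of x^2 - 42x + 1147 is (-42)^2 - 4·(1147) = 1764 - 4588 = -2824, and 4·(-706) is not a perfect square in Q since -706 is squarefree and ≠ 1. Hence x^2 - 42x + 1147 is irreducible over Q and is the minimal polynomial of α.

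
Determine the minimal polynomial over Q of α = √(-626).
m_α(x) = x^2 + 626

α satisfies α^2 + 626 = 0, so x^2 + 626 annihilates α. Since d = -626 is squarefree and ≠ 1, it is not a perfect square in Q, so x^2 + 626 has no rational root and is therefore irreducible over Q (a degree-2 polynomial over a field is irreducible iff it has no root). Hence m_α(x) = x^2 + 626.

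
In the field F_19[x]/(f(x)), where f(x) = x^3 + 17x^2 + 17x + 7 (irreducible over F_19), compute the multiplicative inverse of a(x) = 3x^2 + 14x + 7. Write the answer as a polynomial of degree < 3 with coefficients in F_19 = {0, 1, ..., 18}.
a(x)^(-1) ≡ 17x^2 + 6x + 8 (mod f(x))

Since f is irreducible over F_19, F_19[x]/(f) is a field and a(x) ≠ 0 has an inverse. Apply the extended Euclidean algorithm to f(x) and a(x) in F_19[x]: f(x) = (13x + 2)·a(x) + (12x + 12);  a(x) = (5x + 12)·(12x + 12) + (15). The last nonzero remainder is the constant 15 = gcd(f, a) in F_19. Back-substituting through the division chain expresses 15 = s(x)·a(x) + t(x)·f(x) with s(x) ≡ 8x^2 + 14x + 6 (mod f), so (8x^2 + 14x + 6)·a(x) ≡ 15 (mod f). Multiplying by 15^(-1) ≡ 14 in F_19 gives a(x)^(-1) ≡ 14·(8x^2 + 14x + 6) ≡ 17x^2 + 6x + 8 (mod f). Check: (3x^2 + 14x + 7)·(17x^2 + 6x + 8) = 13x^4 + 9x^3 + 18x^2 + 2x + 18 ≡ 1 (mod x^3 + 17x^2 + 17x + 7).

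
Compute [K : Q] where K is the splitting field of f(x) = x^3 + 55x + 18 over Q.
[K : Q] = 6

By the rational root test, any rational root of the monic integer polynomial f(x) = x^3 + 55x + 18 must be an integer dividing the constant term 18, i.e. one of ±{1, 2, 3, 6, 9, 18}. Evaluating: f(1) = 74, f(-1) = -38, f(2) = 136, f(-2) = -100, f(3) = 210, f(-3) = -174, f(6) = 564, f(-6) = -528, f(9) = 1242, f(-9) = -1206, f(18) = 6840, f(-18) = -6804; none is 0, so f has no rational root and is therefore irreducible over Q (a cubic with no linear factor over a field is irreducible). For an irreducible cubic, the Galois group is A_3 or S_3 according as the discriminant disc(f) = -4a^3 - 27b^2 = -4·(55)^3 - 27·(18)^2 = -674248 is or is not a square in Q. Here disc(f) = -674248 is not a perfect square in Q, so the Galois group of f over Q is not contained in A_3 and must be all of S_3. The splitting field has degree |S_3| = 6 over Q, so [K : Q] = 6.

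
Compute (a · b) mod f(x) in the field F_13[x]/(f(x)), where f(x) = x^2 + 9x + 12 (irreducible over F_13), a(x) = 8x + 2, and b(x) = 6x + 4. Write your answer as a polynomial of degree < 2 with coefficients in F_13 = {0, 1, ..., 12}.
a · b ≡ 2x + 4 (mod f(x))

Multiply in F_13[x]: a(x)·b(x) = (8x + 2)·(6x + 4) = 9x^2 + 5x + 8. This has degree ≥ 2, so divide by f(x) over F_13: 9x^2 + 5x + 8 = (9)·(x^2 + 9x + 12) + (2x + 4). Hence a·b ≡ 2x + 4 (mod f). (F_13[x]/(f) is a field with 13^2 = 169 elements since f is irreducible of degree 2.)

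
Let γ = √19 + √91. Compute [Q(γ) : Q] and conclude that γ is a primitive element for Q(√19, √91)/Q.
[Q(γ) : Q] = 4 (equivalently, Q(γ) = Q(√19, √91))

Obviously Q(γ) ⊆ Q(√19, √91), and [Q(√19, √91):Q] = 4 (since 19, 91 are distinct squarefree integers > 1 with 1729 not a perfect square). To show equality we compute the minimal polynomial of γ. From γ = √19 + √91: γ^2 = 19 + 2√(1729) + 91 = 110 + 2√(1729), so γ^2 - 110 = 2√(1729); squaring, (γ^2 - 110)^2 = 4·1729, i.e. γ^4 - 220γ^2 + 12100 - 6916 = 0, i.e. γ^4 - 220γ^2 + 5184 = 0. So γ is a root of x^4 - 220x^2 + 5184. This polynomial is irreducible over Q: it has no rational root (each ±√19 ± √91 is irrational), and any factorization into two quadratics over Q would force √(1729) ∈ Q (pairing opposite roots) or √19, √91 ∈ Q (other pairings), all impossible. Hence [Q(γ):Q] = 4 = [Q(√19, √91):Q], so Q(γ) = Q(√19, √91).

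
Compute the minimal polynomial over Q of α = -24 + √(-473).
m_α(x) = x^2 + 48x + 1049

From α + 24 = √(-473), squaring gives (α + 24)^2 = -473, i.e. α^2 + 48α + 576 = -473, so α^2 + 48α + 1049 = 0. The discriminant of x^2 + 48x + 1049 is (48)^2 - 4·(1049) = 2304 - 4196 = -1892, and 4·(-473) is not a perfect square in Q since -473 is squarefree and ≠ 1. Hence x^2 + 48x + 1049 is irreducible over Q and is the minimal polynomial of α.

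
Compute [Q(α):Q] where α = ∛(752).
[Q(α):Q] = 3

The minimal polynomial of α is x^3 - 752, irreducible over Q since 752 is not a perfect cube (so x^3 - 752 has no rational root). Hence [Q(α):Q] = deg(m_α) = 3.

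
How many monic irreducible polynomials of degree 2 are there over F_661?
There are 218130 monic irreducible polynomials of degree 2 over F_661

Each element of F_{661^2} that lies in no proper subfield is a root of exactly one monic irreducible of degree 2 over F_661, and each such polynomial has 2 distinct roots in F_{661^2}. By Möbius inversion the count is N_661(2) = (1/2) Σ_{d|2} μ(2/d) · 661^d = (1/2)(μ(2)·661^1 + μ(1)·661^2) = 436260/2 = 218130.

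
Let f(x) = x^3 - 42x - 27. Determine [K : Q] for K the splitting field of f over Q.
[K : Q] = 6

By the rational root test, any rational root of the monic integer polynomial f(x) = x^3 - 42x - 27 must be an integer dividing the constant term -27, i.e. one of ±{1, 3, 9, 27}. Evaluating: f(1) = -68, f(-1) = 14, f(3) = -126, f(-3) = 72, f(9) = 324, f(-9) = -378, f(27) = 18522, f(-27) = -18576; none is 0, so f has no rational root and is therefore irreducible over Q (a cubic with no linear factor over a field is irreducible). For an irreducible cubic, the Galois group is A_3 or S_3 according as the discriminant disc(f) = -4a^3 - 27b^2 = -4·(-42)^3 - 27·(-27)^2 = 276669 is or is not a square in Q. Here disc(f) = 276669 is not a perfect square in Q, so the Galois group of f over Q is not contained in A_3 and must be all of S_3. The splitting field has degree |S_3| = 6 over Q, so [K : Q] = 6.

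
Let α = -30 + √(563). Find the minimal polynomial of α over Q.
m_α(x) = x^2 + 60x + 337

From α + 30 = √(563), squaring gives (α + 30)^2 = 563, i.e. α^2 + 60α + 900 = 563, so α^2 + 60α + 337 = 0. The discriminant of x^2 + 60x + 337 is (60)^2 - 4·(337) = 3600 - 1348 = 2252, and 4·(563) is not a perfect square in Q since 563 is squarefree and ≠ 1. Hence x^2 + 60x + 337 is irreducible over Q and is the minimal polynomial of α.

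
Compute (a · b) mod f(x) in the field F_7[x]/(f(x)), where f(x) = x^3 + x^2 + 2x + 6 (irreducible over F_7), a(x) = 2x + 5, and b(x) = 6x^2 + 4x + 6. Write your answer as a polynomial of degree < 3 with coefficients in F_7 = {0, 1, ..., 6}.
a · b ≡ 5x^2 + x (mod f(x))

Multiply in F_7[x]: a(x)·b(x) = (2x + 5)·(6x^2 + 4x + 6) = 5x^3 + 3x^2 + 4x + 2. This has degree ≥ 3, so divide by f(x) over F_7: 5x^3 + 3x^2 + 4x + 2 = (5)·(x^3 + x^2 + 2x + 6) + (5x^2 + x). Hence a·b ≡ 5x^2 + x (mod f). (F_7[x]/(f) is a field with 7^3 = 343 elements since f is irreducible of degree 3.)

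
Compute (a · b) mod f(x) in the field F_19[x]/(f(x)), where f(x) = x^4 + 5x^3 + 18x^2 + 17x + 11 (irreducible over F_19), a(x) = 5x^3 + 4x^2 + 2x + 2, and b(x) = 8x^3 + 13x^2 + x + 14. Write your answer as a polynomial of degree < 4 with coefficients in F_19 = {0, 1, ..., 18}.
a · b ≡ 12x^3 + 9x^2 + 6x + 17 (mod f(x))

Multiply in F_19[x]: a(x)·b(x) = (5x^3 + 4x^2 + 2x + 2)·(8x^3 + 13x^2 + x + 14) = 2x^6 + 2x^5 + 16x^4 + 2x^3 + 8x^2 + 11x + 9. This has degree ≥ 4, so divide by f(x) over F_19: 2x^6 + 2x^5 + 16x^4 + 2x^3 + 8x^2 + 11x + 9 = (2x^2 + 11x + 1)·(x^4 + 5x^3 + 18x^2 + 17x + 11) + (12x^3 + 9x^2 + 6x + 17). Hence a·b ≡ 12x^3 + 9x^2 + 6x + 17 (mod f). (F_19[x]/(f) is a field with 19^4 = 130321 elements since f is irreducible of degree 4.)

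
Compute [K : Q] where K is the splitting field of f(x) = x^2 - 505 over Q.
[K : Q] = 2

f(x) = x^2 - 505 factors as (x - √505)(x + √505). The splitting field is K = Q(√505). Since 505 is squarefree and > 1, it is not a perfect square, so x^2 - 505 is irreducible over Q and [Q(√505) : Q] = 2. Hence [K : Q] = 2.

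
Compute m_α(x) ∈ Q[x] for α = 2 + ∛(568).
m_α(x) = x^3 - 6x^2 + 12x - 576

Set β = α - 2 = ∛(568), so β^3 = 568. Then (α - 2)^3 - 568 = 0, i.e. α is a root of g(x) = (x - 2)^3 - 568 = x^3 - 6x^2 + 12x - 576. Since g(x) = h(x - 2) where h(x) = x^3 - 568, and h is irreducible over Q (because 568 is not a perfect cube, so h has no rational root, and a monic cubic with no rational root is irreducible), g is also irreducible (irreducibility is preserved under the substitution x → x - 2). Hence m_α(x) = x^3 - 6x^2 + 12x - 576.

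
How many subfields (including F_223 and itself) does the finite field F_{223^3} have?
F_{223^3} has 2 subfields

The subfields of F_{p^n} are exactly the fields F_{p^d} for d | n (each is the fixed field of the unique index-d subgroup of Gal(F_{p^n}/F_p) ≅ Z/nZ). The divisors of n = 3 are {1, 3}, giving 2 subfields: F_{223^1}, F_{223^3}.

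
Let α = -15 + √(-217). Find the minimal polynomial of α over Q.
m_α(x) = x^2 + 30x + 442

From α + 15 = √(-217), squaring gives (α + 15)^2 = -217, i.e. α^2 + 30α + 225 = -217, so α^2 + 30α + 442 = 0. The discriminant of x^2 + 30x + 442 is (30)^2 - 4·(442) = 900 - 1768 = -868, and 4·(-217) is not a perfect square in Q since -217 is squarefree and ≠ 1. Hence x^2 + 30x + 442 is irreducible over Q and is the minimal polynomial of α.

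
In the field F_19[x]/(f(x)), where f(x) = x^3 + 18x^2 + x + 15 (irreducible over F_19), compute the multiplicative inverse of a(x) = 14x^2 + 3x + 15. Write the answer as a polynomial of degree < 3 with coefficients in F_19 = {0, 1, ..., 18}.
a(x)^(-1) ≡ 3x^2 + 6x + 16 (mod f(x))

Since f is irreducible over F_19, F_19[x]/(f) is a field and a(x) ≠ 0 has an inverse. Apply the extended Euclidean algorithm to f(x) and a(x) in F_19[x]: f(x) = (15x + 13)·a(x) + (3x + 10);  a(x) = (11x + 15)·(3x + 10) + (17). The last nonzero remainder is the constant 17 = gcd(f, a) in F_19. Back-substituting through the division chain expresses 17 = s(x)·a(x) + t(x)·f(x) with s(x) ≡ 13x^2 + 7x + 6 (mod f), so (13x^2 + 7x + 6)·a(x) ≡ 17 (mod f). Multiplying by 17^(-1) ≡ 9 in F_19 gives a(x)^(-1) ≡ 9·(13x^2 + 7x + 6) ≡ 3x^2 + 6x + 16 (mod f). Check: (14x^2 + 3x + 15)·(3x^2 + 6x + 16) = 4x^4 + 17x^3 + 2x^2 + 5x + 12 ≡ 1 (mod x^3 + 18x^2 + x + 15).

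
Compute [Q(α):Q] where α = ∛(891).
[Q(α):Q] = 3

The minimal polynomial of α is x^3 - 891, irreducible over Q since 891 is not a perfect cube (so x^3 - 891 has no rational root). Hence [Q(α):Q] = deg(m_α) = 3.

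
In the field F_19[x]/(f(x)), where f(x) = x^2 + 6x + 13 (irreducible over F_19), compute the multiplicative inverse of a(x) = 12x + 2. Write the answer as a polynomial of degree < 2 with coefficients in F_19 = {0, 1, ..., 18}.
a(x)^(-1) ≡ 15x + 2 (mod f(x))

Since f is irreducible over F_19, F_19[x]/(f) is a field and a(x) ≠ 0 has an inverse. Apply the extended Euclidean algorithm to f(x) and a(x) in F_19[x]: f(x) = (8x + 15)·a(x) + (2). The last nonzero remainder is the constant 2 = gcd(f, a) in F_19. Back-substituting through the division chain expresses 2 = s(x)·a(x) + t(x)·f(x) with s(x) ≡ 11x + 4 (mod f), so (11x + 4)·a(x) ≡ 2 (mod f). Multiplying by 2^(-1) ≡ 10 in F_19 gives a(x)^(-1) ≡ 10·(11x + 4) ≡ 15x + 2 (mod f). Check: (12x + 2)·(15x + 2) = 9x^2 + 16x + 4 ≡ 1 (mod x^2 + 6x + 13).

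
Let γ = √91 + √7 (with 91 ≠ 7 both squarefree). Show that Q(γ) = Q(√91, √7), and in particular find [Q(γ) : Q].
[Q(γ) : Q] = 4 (equivalently, Q(γ) = Q(√91, √7))

Obviously Q(γ) ⊆ Q(√91, √7), and [Q(√91, √7):Q] = 4 (since 91, 7 are distinct squarefree integers > 1 with 637 not a perfect square). To show equality we compute the minimal polynomial of γ. From γ = √91 + √7: γ^2 = 91 + 2√(637) + 7 = 98 + 2√(637), so γ^2 - 98 = 2√(637); squaring, (γ^2 - 98)^2 = 4·637, i.e. γ^4 - 196γ^2 + 9604 - 2548 = 0, i.e. γ^4 - 196γ^2 + 7056 = 0. So γ is a root of x^4 - 196x^2 + 7056. This polynomial is irreducible over Q: it has no rational root (each ±√91 ± √7 is irrational), and any factorization into two quadratics over Q would force √(637) ∈ Q (pairing opposite roots) or √91, √7 ∈ Q (other pairings), all impossible. Hence [Q(γ):Q] = 4 = [Q(√91, √7):Q], so Q(γ) = Q(√91, √7).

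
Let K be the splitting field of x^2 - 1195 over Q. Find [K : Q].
[K : Q] = 2

f(x) = x^2 - 1195 factors as (x - √1195)(x + √1195). The splitting field is K = Q(√1195). Since 1195 is squarefree and > 1, it is not a perfect square, so x^2 - 1195 is irreducible over Q and [Q(√1195) : Q] = 2. Hence [K : Q] = 2.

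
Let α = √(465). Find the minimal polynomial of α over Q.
m_α(x) = x^2 - 465

α satisfies α^2 - 465 = 0, so x^2 - 465 annihilates α. Since d = 465 is squarefree and ≠ 1, it is not a perfect square in Q, so x^2 - 465 has no rational root and is therefore irreducible over Q (a degree-2 polynomial over a field is irreducible iff it has no root). Hence m_α(x) = x^2 - 465.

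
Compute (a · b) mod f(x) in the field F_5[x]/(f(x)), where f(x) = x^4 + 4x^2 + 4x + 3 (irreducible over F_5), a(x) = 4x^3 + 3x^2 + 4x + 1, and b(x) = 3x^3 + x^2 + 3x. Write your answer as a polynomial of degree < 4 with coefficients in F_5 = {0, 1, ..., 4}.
a · b ≡ x^3 + 4x^2 + 3x + 3 (mod f(x))

Multiply in F_5[x]: a(x)·b(x) = (4x^3 + 3x^2 + 4x + 1)·(3x^3 + x^2 + 3x) = 2x^6 + 3x^5 + 2x^4 + x^3 + 3x^2 + 3x. This has degree ≥ 4, so divide by f(x) over F_5: 2x^6 + 3x^5 + 2x^4 + x^3 + 3x^2 + 3x = (2x^2 + 3x + 4)·(x^4 + 4x^2 + 4x + 3) + (x^3 + 4x^2 + 3x + 3). Hence a·b ≡ x^3 + 4x^2 + 3x + 3 (mod f). (F_5[x]/(f) is a field with 5^4 = 625 elements since f is irreducible of degree 4.)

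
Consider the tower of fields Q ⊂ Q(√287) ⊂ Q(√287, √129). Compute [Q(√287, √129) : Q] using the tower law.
[Q(√287, √129) : Q] = 4

[Q(√287):Q] = 2 (min poly x^2 - 287, irreducible since 287 is squarefree > 1). For the top step, suppose √129 ∈ Q(√287), say √129 = c + d√287 with c, d ∈ Q. Squaring: 129 = c^2 + 287d^2 + 2cd√287. Since √287 ∉ Q this forces 2cd = 0. If d = 0 then √129 = c ∈ Q, contradicting 129 squarefree > 1. If c = 0 then 129 = 287d^2, so 287·129 = (287d)^2 is a perfect square in Q — but 287·129 = 37023 is not a perfect square (since 287 and 129 are distinct squarefree integers). Contradiction. Hence √129 ∉ Q(√287), so x^2 - 129 stays irreducible over Q(√287) and [Q(√287, √129) : Q(√287)] = 2. By the tower law, [Q(√287, √129) : Q] = 2 · 2 = 4.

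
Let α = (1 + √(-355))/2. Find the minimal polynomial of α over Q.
m_α(x) = x^2 - x + 89

From 2α - 1 = √(-355), squaring gives (2α - 1)^2 = -355, i.e. 4α^2 - 4α + 1 = -355, so α^2 - α + (1 + 355)/4 = 0. Since -355 ≡ 1 (mod 4), (1 + 355)/4 = 89 ∈ Z. The polynomial x^2 - x + 89 has discriminant 1 - 4·(89) = -355, which is not a perfect square in Q (d = -355 is squarefree and ≠ 1), so x^2 - x + 89 is irreducible over Q. It is the minimal polynomial of α.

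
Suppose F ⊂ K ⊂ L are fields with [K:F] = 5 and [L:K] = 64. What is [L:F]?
[L:F] = 320

The tower law says that for any tower of field extensions F ⊂ K ⊂ L with finite degrees, [L:F] = [L:K] · [K:F]. Here this gives [L:F] = 64 · 5 = 320.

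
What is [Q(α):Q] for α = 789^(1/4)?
[Q(α):Q] = 4

α is a root of x^4 - 789. By Eisenstein's criterion at the prime p = 3 (which divides the constant term 789 but p^2 = 9 does not, since 789 is squarefree), x^4 - 789 is irreducible over Q. Hence [Q(α):Q] = 4.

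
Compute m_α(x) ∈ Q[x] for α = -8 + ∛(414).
m_α(x) = x^3 + 24x^2 + 192x + 98

Set β = α + 8 = ∛(414), so β^3 = 414. Then (α + 8)^3 - 414 = 0, i.e. α is a root of g(x) = (x + 8)^3 - 414 = x^3 + 24x^2 + 192x + 98. Since g(x) = h(x + 8) where h(x) = x^3 - 414, and h is irreducible over Q (because 414 is not a perfect cube, so h has no rational root, and a monic cubic with no rational root is irreducible), g is also irreducible (irreducibility is preserved under the substitution x → x + 8). Hence m_α(x) = x^3 + 24x^2 + 192x + 98.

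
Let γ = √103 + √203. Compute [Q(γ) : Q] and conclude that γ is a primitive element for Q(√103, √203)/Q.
[Q(γ) : Q] = 4 (equivalently, Q(γ) = Q(√103, √203))

Obviously Q(γ) ⊆ Q(√103, √203), and [Q(√103, √203):Q] = 4 (since 103, 203 are distinct squarefree integers > 1 with 20909 not a perfect square). To show equality we compute the minimal polynomial of γ. From γ = √103 + √203: γ^2 = 103 + 2√(20909) + 203 = 306 + 2√(20909), so γ^2 - 306 = 2√(20909); squaring, (γ^2 - 306)^2 = 4·20909, i.e. γ^4 - 612γ^2 + 93636 - 83636 = 0, i.e. γ^4 - 612γ^2 + 10000 = 0. So γ is a root of x^4 - 612x^2 + 10000. This polynomial is irreducible over Q: it has no rational root (each ±√103 ± √203 is irrational), and any factorization into two quadratics over Q would force √(20909) ∈ Q (pairing opposite roots) or √103, √203 ∈ Q (other pairings), all impossible. Hence [Q(γ):Q] = 4 = [Q(√103, √203):Q], so Q(γ) = Q(√103, √203).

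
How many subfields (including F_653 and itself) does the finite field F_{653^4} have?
F_{653^4} has 3 subfields

The subfields of F_{p^n} are exactly the fields F_{p^d} for d | n (each is the fixed field of the unique index-d subgroup of Gal(F_{p^n}/F_p) ≅ Z/nZ). The divisors of n = 4 are {1, 2, 4}, giving 3 subfields: F_{653^1}, F_{653^2}, F_{653^4}.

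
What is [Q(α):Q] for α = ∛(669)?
[Q(α):Q] = 3

The minimal polynomial of α is x^3 - 669, irreducible over Q since 669 is not a perfect cube (so x^3 - 669 has no rational root). Hence [Q(α):Q] = deg(m_α) = 3.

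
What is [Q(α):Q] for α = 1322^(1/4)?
[Q(α):Q] = 4

α is a root of x^4 - 1322. By Eisenstein's criterion at the prime p = 2 (which divides the constant term 1322 but p^2 = 4 does not, since 1322 is squarefree), x^4 - 1322 is irreducible over Q. Hence [Q(α):Q] = 4.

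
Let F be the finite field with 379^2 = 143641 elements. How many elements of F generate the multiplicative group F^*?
There are φ(143640) = 31104 primitive elements

F_q^* is cyclic of order q - 1 = 143640. A cyclic group of order m has exactly φ(m) generators. Here m = 143640 = 2^3 · 3^3 · 5 · 7 · 19, so the number of primitive elements is φ(143640) = 31104.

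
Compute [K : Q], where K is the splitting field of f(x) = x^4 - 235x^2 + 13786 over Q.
[K : Q] = 4

Solving the quadratic in x^2: x^2 = (235 ± √(235^2 - 4·13786))/2 = (235 ± √81)/2 = (235 ± 9)/2, giving x^2 = 113 or x^2 = 122. So f(x) = (x^2 - 113)(x^2 - 122) and the roots of f are ±√113, ±√122. Hence the splitting field is K = Q(√113, √122). Since 113 and 122 are distinct squarefree integers > 1, their product 13786 is not a perfect square, so √122 ∉ Q(√113). By the tower law [K:Q] = [Q(√113,√122):Q(√113)] · [Q(√113):Q] = 2 · 2 = 4.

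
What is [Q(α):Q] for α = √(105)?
[Q(α):Q] = 2

[Q(α):Q] equals the degree of the minimal polynomial of α. Here α^2 = 105 and x^2 - 105 is irreducible (d = 105 is squarefree, ≠ 1, hence not a square), so deg(m_α) = 2. Thus [Q(α):Q] = 2.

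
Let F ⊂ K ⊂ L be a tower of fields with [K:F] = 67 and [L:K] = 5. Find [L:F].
[L:F] = 335

The tower law says that for any tower of field extensions F ⊂ K ⊂ L with finite degrees, [L:F] = [L:K] · [K:F]. Here this gives [L:F] = 5 · 67 = 335.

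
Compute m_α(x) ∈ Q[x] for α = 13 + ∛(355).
m_α(x) = x^3 - 39x^2 + 507x - 2552

Set β = α - 13 = ∛(355), so β^3 = 355. Then (α - 13)^3 - 355 = 0, i.e. α is a root of g(x) = (x - 13)^3 - 355 = x^3 - 39x^2 + 507x - 2552. Since g(x) = h(x - 13) where h(x) = x^3 - 355, and h is irreducible over Q (because 355 is not a perfect cube, so h has no rational root, and a monic cubic with no rational root is irreducible), g is also irreducible (irreducibility is preserved under the substitution x → x - 13). Hence m_α(x) = x^3 - 39x^2 + 507x - 2552.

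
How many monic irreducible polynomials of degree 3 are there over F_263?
There are 6063728 monic irreducible polynomials of degree 3 over F_263

Each element of F_{263^3} that lies in no proper subfield is a root of exactly one monic irreducible of degree 3 over F_263, and each such polynomial has 3 distinct roots in F_{263^3}. By Möbius inversion the count is N_263(3) = (1/3) Σ_{d|3} μ(3/d) · 263^d = (1/3)(μ(3)·263^1 + μ(1)·263^3) = 18191184/3 = 6063728.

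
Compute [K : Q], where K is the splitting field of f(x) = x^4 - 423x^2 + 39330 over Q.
[K : Q] = 4

Solving the quadratic in x^2: x^2 = (423 ± √(423^2 - 4·39330))/2 = (423 ± √21609)/2 = (423 ± 147)/2, giving x^2 = 285 or x^2 = 138. So f(x) = (x^2 - 285)(x^2 - 138) and the roots of f are ±√285, ±√138. Hence the splitting field is K = Q(√285, √138). Since 285 and 138 are distinct squarefree integers > 1, their product 39330 is not a perfect square, so √138 ∉ Q(√285). By the tower law [K:Q] = [Q(√285,√138):Q(√285)] · [Q(√285):Q] = 2 · 2 = 4.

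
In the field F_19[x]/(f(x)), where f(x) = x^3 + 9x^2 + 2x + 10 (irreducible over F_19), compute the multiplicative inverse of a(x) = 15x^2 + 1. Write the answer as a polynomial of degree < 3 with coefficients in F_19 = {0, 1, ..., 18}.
a(x)^(-1) ≡ 10x^2 + 6x + 17 (mod f(x))

Since f is irreducible over F_19, F_19[x]/(f) is a field and a(x) ≠ 0 has an inverse. Apply the extended Euclidean algorithm to f(x) and a(x) in F_19[x]: f(x) = (14x + 12)·a(x) + (7x + 17);  a(x) = (13x + 1)·(7x + 17) + (3). The last nonzero remainder is the constant 3 = gcd(f, a) in F_19. Back-substituting through the division chain expresses 3 = s(x)·a(x) + t(x)·f(x) with s(x) ≡ 11x^2 + 18x + 13 (mod f), so (11x^2 + 18x + 13)·a(x) ≡ 3 (mod f). Multiplying by 3^(-1) ≡ 13 in F_19 gives a(x)^(-1) ≡ 13·(11x^2 + 18x + 13) ≡ 10x^2 + 6x + 17 (mod f). Check: (15x^2 + 1)·(10x^2 + 6x + 17) = 17x^4 + 14x^3 + 18x^2 + 6x + 17 ≡ 1 (mod x^3 + 9x^2 + 2x + 10).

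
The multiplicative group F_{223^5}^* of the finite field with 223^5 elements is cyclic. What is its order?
|F_{223^5}^*| = 551473077342

F_{223^5} has 223^5 = 551473077343 elements; its multiplicative group consists of all nonzero elements, so |F_{223^5}^*| = 551473077343 - 1 = 551473077342. (It is cyclic since any finite subgroup of the multiplicative group of a field is cyclic.)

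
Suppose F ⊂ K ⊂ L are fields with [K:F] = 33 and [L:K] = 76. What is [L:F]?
[L:F] = 2508

The tower law says that for any tower of field extensions F ⊂ K ⊂ L with finite degrees, [L:F] = [L:K] · [K:F]. Here this gives [L:F] = 76 · 33 = 2508.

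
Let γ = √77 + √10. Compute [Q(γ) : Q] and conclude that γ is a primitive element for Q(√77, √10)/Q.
[Q(γ) : Q] = 4 (equivalently, Q(γ) = Q(√77, √10))

Obviously Q(γ) ⊆ Q(√77, √10), and [Q(√77, √10):Q] = 4 (since 77, 10 are distinct squarefree integers > 1 with 770 not a perfect square). To show equality we compute the minimal polynomial of γ. From γ = √77 + √10: γ^2 = 77 + 2√(770) + 10 = 87 + 2√(770), so γ^2 - 87 = 2√(770); squaring, (γ^2 - 87)^2 = 4·770, i.e. γ^4 - 174γ^2 + 7569 - 3080 = 0, i.e. γ^4 - 174γ^2 + 4489 = 0. So γ is a root of x^4 - 174x^2 + 4489. This polynomial is irreducible over Q: it has no rational root (each ±√77 ± √10 is irrational), and any factorization into two quadratics over Q would force √(770) ∈ Q (pairing opposite roots) or √77, √10 ∈ Q (other pairings), all impossible. Hence [Q(γ):Q] = 4 = [Q(√77, √10):Q], so Q(γ) = Q(√77, √10).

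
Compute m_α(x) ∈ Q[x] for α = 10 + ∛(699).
m_α(x) = x^3 - 30x^2 + 300x - 1699

Set β = α - 10 = ∛(699), so β^3 = 699. Then (α - 10)^3 - 699 = 0, i.e. α is a root of g(x) = (x - 10)^3 - 699 = x^3 - 30x^2 + 300x - 1699. Since g(x) = h(x - 10) where h(x) = x^3 - 699, and h is irreducible over Q (because 699 is not a perfect cube, so h has no rational root, and a monic cubic with no rational root is irreducible), g is also irreducible (irreducibility is preserved under the substitution x → x - 10). Hence m_α(x) = x^3 - 30x^2 + 300x - 1699.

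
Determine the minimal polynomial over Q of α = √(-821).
m_α(x) = x^2 + 821

α satisfies α^2 + 821 = 0, so x^2 + 821 annihilates α. Since d = -821 is squarefree and ≠ 1, it is not a perfect square in Q, so x^2 + 821 has no rational root and is therefore irreducible over Q (a degree-2 polynomial over a field is irreducible iff it has no root). Hence m_α(x) = x^2 + 821.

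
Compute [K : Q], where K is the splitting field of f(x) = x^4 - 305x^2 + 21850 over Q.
[K : Q] = 4

Solving the quadratic in x^2: x^2 = (305 ± √(305^2 - 4·21850))/2 = (305 ± √5625)/2 = (305 ± 75)/2, giving x^2 = 190 or x^2 = 115. So f(x) = (x^2 - 190)(x^2 - 115) and the roots of f are ±√190, ±√115. Hence the splitting field is K = Q(√190, √115). Since 190 and 115 are distinct squarefree integers > 1, their product 21850 is not a perfect square, so √115 ∉ Q(√190). By the tower law [K:Q] = [Q(√190,√115):Q(√190)] · [Q(√190):Q] = 2 · 2 = 4.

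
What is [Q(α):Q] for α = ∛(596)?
[Q(α):Q] = 3

The minimal polynomial of α is x^3 - 596, irreducible over Q since 596 is not a perfect cube (so x^3 - 596 has no rational root). Hence [Q(α):Q] = deg(m_α) = 3.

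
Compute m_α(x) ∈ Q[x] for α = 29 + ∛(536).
m_α(x) = x^3 - 87x^2 + 2523x - 24925

Set β = α - 29 = ∛(536), so β^3 = 536. Then (α - 29)^3 - 536 = 0, i.e. α is a root of g(x) = (x - 29)^3 - 536 = x^3 - 87x^2 + 2523x - 24925. Since g(x) = h(x - 29) where h(x) = x^3 - 536, and h is irreducible over Q (because 536 is not a perfect cube, so h has no rational root, and a monic cubic with no rational root is irreducible), g is also irreducible (irreducibility is preserved under the substitution x → x - 29). Hence m_α(x) = x^3 - 87x^2 + 2523x - 24925.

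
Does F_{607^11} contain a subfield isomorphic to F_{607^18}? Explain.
No: F_{607^18} is not a subfield of F_{607^11}

F_{p^m} embeds in F_{p^n} iff m | n. Here 18 ∤ 11 (since 11 = 0·18 + 11 with remainder 11 ≠ 0), so F_{607^18} is not a subfield of F_{607^11}. Equivalently: if it were, the tower law would give 18 = [F_{607^18}:F_607] dividing [F_{607^11}:F_607] = 11, contradiction.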